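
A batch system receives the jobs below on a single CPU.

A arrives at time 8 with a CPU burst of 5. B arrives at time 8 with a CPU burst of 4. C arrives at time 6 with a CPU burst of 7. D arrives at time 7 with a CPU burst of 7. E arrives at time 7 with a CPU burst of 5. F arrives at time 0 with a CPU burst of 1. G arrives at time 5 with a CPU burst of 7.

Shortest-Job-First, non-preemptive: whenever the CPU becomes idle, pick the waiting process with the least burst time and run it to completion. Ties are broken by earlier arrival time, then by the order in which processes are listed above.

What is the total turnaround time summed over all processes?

108

Schedule: | F 0-1 | idle 1-5 | G 5-12 | B 12-16 | E 16-21 | A 21-26 | C 26-33 | D 33-40 |
Completion: A=26  B=16  C=33  D=40  E=21  F=1  G=12
Turnaround (C−A): A=18  B=8  C=27  D=33  E=14  F=1  G=7
Turnaround = completion − arrival: A=18, B=8, C=27, D=33, E=14, F=1, G=7
Total turnaround = 18 + 8 + 27 + 33 + 14 + 1 + 7 = 108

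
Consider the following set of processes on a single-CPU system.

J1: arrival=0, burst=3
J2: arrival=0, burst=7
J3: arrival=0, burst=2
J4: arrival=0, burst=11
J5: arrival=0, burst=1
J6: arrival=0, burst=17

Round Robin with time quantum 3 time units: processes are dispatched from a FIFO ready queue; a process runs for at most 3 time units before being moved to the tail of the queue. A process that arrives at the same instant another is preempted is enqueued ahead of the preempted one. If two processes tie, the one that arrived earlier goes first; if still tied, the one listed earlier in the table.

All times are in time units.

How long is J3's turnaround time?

Timeline: | J1 0-3 | J2 3-6 | J3 6-8 | J4 8-11 | J5 11-12 | J6 12-15 | J2 15-18 | J4 18-21 | J6 21-24 | J2 24-25 | J4 25-28 | J6 28-31 | J4 31-33 | J6 33-41 |
Completion: J1=3  J2=25  J3=8  J4=33  J5=12  J6=41
Turnaround(J3) = completion − arrival = 8 − 0 = 8

8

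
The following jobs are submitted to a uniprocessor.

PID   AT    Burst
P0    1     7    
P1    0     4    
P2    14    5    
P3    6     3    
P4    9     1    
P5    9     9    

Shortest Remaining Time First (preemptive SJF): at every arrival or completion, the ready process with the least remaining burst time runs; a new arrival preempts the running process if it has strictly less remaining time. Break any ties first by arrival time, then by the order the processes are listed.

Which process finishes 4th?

Timeline: | P1 0-4 | P0 4-6 | P3 6-9 | P4 9-10 | P0 10-15 | P2 15-20 | P5 20-29 |
Completion: P0=15  P1=4  P2=20  P3=9  P4=10  P5=29
Finish order: P1 → P3 → P4 → P0 → P2 → P5

P0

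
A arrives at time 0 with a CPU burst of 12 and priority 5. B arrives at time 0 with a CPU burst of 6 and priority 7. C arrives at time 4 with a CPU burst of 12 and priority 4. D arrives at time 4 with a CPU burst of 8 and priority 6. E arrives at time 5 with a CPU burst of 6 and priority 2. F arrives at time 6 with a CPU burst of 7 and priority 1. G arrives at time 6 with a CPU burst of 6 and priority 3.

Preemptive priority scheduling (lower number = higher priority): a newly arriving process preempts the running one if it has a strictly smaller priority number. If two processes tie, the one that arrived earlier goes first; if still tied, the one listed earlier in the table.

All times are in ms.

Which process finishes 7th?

Schedule: | A 0-4 | C 4-5 | E 5-6 | F 6-13 | E 13-18 | G 18-24 | C 24-35 | A 35-43 | D 43-51 | B 51-57 |
Completion: A=43  B=57  C=35  D=51  E=18  F=13  G=24
Finish order: F → E → G → C → A → D → B

B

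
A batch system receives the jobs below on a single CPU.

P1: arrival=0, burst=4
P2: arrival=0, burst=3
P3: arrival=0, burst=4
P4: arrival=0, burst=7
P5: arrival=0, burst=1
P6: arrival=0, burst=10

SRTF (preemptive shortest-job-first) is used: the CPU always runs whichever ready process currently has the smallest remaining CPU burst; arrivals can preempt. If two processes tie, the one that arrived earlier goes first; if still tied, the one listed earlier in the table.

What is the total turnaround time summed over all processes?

73

Timeline: | P5 0-1 | P2 1-4 | P1 4-8 | P3 8-12 | P4 12-19 | P6 19-29 |
Completion: P1=8  P2=4  P3=12  P4=19  P5=1  P6=29
Turnaround (C−A): P1=8  P2=4  P3=12  P4=19  P5=1  P6=29
Turnaround = completion − arrival: P1=8, P2=4, P3=12, P4=19, P5=1, P6=29
Total turnaround = 8 + 4 + 12 + 19 + 1 + 29 = 73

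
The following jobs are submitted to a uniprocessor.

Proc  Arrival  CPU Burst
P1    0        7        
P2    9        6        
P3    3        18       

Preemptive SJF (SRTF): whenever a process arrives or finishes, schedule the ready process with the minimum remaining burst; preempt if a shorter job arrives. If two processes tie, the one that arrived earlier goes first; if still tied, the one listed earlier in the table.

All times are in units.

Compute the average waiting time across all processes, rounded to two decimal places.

Timeline: | P1 0-7 | P3 7-9 | P2 9-15 | P3 15-31 |
Completion: P1=7  P2=15  P3=31
Turnaround (C−A): P1=7  P2=6  P3=28
Waiting times: P1=0, P2=0, P3=10
Average waiting = (0+0+10) / 3 = 10/3 = 3.33

3.33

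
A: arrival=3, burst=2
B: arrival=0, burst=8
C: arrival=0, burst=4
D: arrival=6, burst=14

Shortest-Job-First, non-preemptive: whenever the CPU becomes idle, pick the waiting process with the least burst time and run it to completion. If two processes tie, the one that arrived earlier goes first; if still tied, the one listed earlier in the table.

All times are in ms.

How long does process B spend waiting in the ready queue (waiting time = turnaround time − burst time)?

Timeline: | C 0-4 | A 4-6 | B 6-14 | D 14-28 |
Completion: A=6  B=14  C=4  D=28
Turnaround (C−A): A=3  B=14  C=4  D=22
Waiting(B) = turnaround − burst = 14 − 8 = 6

6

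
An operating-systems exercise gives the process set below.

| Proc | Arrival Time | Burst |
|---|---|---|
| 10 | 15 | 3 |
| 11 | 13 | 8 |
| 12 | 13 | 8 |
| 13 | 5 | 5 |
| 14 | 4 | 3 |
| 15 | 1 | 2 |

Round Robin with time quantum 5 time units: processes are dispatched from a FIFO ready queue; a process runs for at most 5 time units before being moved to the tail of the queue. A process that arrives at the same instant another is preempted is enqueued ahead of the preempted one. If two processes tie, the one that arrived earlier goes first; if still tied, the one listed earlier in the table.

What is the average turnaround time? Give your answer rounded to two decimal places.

9.67

Timeline: | idle 0-1 | 15 1-3 | idle 3-4 | 14 4-7 | 13 7-12 | idle 12-13 | 11 13-18 | 12 18-23 | 10 23-26 | 11 26-29 | 12 29-32 |
Completion: 10=26  11=29  12=32  13=12  14=7  15=3
Turnaround (C−A): 10=11  11=16  12=19  13=7  14=3  15=2
Turnaround times: 10=11, 11=16, 12=19, 13=7, 14=3, 15=2
Average turnaround = (11+16+19+7+3+2) / 6 = 58/6 = 9.67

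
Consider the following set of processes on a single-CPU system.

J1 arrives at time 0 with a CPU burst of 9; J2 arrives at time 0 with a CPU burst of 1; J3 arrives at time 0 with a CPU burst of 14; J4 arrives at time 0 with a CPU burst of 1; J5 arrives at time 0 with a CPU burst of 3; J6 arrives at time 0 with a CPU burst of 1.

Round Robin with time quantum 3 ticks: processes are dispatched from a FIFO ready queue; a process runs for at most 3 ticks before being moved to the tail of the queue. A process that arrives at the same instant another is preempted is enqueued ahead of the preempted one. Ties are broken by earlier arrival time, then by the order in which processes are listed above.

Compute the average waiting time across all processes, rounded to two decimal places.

9.33

Timeline: | J1 0-3 | J2 3-4 | J3 4-7 | J4 7-8 | J5 8-11 | J6 11-12 | J1 12-15 | J3 15-18 | J1 18-21 | J3 21-29 |
Completion: J1=21  J2=4  J3=29  J4=8  J5=11  J6=12
Turnaround (C−A): J1=21  J2=4  J3=29  J4=8  J5=11  J6=12
Waiting times: J1=12, J2=3, J3=15, J4=7, J5=8, J6=11
Average waiting = (12+3+15+7+8+11) / 6 = 56/6 = 9.33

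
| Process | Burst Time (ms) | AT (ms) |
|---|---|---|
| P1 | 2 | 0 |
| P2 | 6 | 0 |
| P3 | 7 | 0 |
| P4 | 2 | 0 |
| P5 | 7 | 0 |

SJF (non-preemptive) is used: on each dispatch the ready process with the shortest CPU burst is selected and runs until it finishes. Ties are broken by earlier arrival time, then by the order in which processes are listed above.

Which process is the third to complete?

P2

Schedule: | P1 0-2 | P4 2-4 | P2 4-10 | P3 10-17 | P5 17-24 |
Completion: P1=2  P2=10  P3=17  P4=4  P5=24
Finish order: P1 → P4 → P2 → P3 → P5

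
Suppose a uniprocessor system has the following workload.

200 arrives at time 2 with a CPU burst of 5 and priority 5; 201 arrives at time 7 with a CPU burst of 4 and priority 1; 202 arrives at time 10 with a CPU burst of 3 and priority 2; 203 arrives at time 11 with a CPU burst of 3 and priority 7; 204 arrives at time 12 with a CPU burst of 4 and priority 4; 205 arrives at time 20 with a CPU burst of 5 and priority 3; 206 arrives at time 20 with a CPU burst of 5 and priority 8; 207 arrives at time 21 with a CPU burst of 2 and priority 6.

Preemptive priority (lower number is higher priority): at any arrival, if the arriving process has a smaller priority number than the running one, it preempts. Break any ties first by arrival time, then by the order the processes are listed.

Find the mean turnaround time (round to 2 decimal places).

7.50

Schedule: | idle 0-2 | 200 2-7 | 201 7-11 | 202 11-14 | 204 14-18 | 203 18-20 | 205 20-25 | 207 25-27 | 203 27-28 | 206 28-33 |
Completion: 200=7  201=11  202=14  203=28  204=18  205=25  206=33  207=27
Turnaround times: 200=5, 201=4, 202=4, 203=17, 204=6, 205=5, 206=13, 207=6
Average turnaround = (5+4+4+17+6+5+13+6) / 8 = 60/8 = 7.50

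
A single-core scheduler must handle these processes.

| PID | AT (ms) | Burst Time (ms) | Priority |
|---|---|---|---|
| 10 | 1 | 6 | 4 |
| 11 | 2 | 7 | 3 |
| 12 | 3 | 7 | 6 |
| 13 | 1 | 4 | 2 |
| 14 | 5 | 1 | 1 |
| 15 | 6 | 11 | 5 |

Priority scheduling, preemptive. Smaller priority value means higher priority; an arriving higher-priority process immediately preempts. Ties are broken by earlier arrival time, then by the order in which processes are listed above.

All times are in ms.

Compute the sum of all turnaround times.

92

Gantt: | idle 0-1 | 13 1-5 | 14 5-6 | 11 6-13 | 10 13-19 | 15 19-30 | 12 30-37 |
Completion: 10=19  11=13  12=37  13=5  14=6  15=30
Turnaround (C−A): 10=18  11=11  12=34  13=4  14=1  15=24
Turnaround = completion − arrival: 10=18, 11=11, 12=34, 13=4, 14=1, 15=24
Total turnaround = 18 + 11 + 34 + 4 + 1 + 24 = 92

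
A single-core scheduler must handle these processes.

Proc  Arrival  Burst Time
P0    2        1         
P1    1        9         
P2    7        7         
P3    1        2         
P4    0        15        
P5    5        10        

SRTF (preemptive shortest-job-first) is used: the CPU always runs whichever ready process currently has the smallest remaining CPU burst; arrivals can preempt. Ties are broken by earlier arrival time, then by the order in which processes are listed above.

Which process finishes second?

P0

Gantt: | P4 0-1 | P3 1-3 | P0 3-4 | P1 4-13 | P2 13-20 | P5 20-30 | P4 30-44 |
Completion: P0=4  P1=13  P2=20  P3=3  P4=44  P5=30
Turnaround (C−A): P0=2  P1=12  P2=13  P3=2  P4=44  P5=25
Finish order: P3 → P0 → P1 → P2 → P5 → P4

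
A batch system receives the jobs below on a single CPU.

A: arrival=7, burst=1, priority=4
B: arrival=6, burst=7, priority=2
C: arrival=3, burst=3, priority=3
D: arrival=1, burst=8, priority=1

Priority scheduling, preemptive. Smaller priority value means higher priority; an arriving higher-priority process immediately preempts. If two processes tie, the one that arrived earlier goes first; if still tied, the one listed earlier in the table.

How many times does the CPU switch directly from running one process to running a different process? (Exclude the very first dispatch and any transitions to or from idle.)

Schedule: | idle 0-1 | D 1-9 | B 9-16 | C 16-19 | A 19-20 |
Completion: A=20  B=16  C=19  D=9
Turnaround (C−A): A=13  B=10  C=16  D=8

3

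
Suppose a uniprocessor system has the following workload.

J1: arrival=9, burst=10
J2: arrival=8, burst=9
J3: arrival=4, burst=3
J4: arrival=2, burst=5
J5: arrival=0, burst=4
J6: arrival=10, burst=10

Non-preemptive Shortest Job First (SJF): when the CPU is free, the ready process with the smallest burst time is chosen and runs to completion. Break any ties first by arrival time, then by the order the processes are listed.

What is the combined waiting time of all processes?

42

Timeline: | J5 0-4 | J3 4-7 | J4 7-12 | J2 12-21 | J1 21-31 | J6 31-41 |
Completion: J1=31  J2=21  J3=7  J4=12  J5=4  J6=41
Turnaround (C−A): J1=22  J2=13  J3=3  J4=10  J5=4  J6=31
Waiting = turnaround − burst: J1=12, J2=4, J3=0, J4=5, J5=0, J6=21
Total waiting = 12 + 4 + 0 + 5 + 0 + 21 = 42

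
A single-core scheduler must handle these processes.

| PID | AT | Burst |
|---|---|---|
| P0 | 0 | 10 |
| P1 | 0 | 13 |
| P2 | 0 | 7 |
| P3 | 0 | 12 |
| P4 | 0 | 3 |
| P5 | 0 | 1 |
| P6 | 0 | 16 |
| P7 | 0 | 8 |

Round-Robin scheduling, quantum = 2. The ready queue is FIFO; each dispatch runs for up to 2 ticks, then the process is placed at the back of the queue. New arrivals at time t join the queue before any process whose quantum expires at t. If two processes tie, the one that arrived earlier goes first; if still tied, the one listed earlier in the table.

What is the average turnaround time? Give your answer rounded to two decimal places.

47.88

Schedule: | P0 0-2 | P1 2-4 | P2 4-6 | P3 6-8 | P4 8-10 | P5 10-11 | P6 11-13 | P7 13-15 | P0 15-17 | P1 17-19 | P2 19-21 | P3 21-23 | P4 23-24 | P6 24-26 | P7 26-28 | P0 28-30 | P1 30-32 | P2 32-34 | P3 34-36 | P6 36-38 | P7 38-40 | P0 40-42 | P1 42-44 | P2 44-45 | P3 45-47 | P6 47-49 | P7 49-51 | P0 51-53 | P1 53-55 | P3 55-57 | P6 57-59 | P1 59-61 | P3 61-63 | P6 63-65 | P1 65-66 | P6 66-70 |
Completion: P0=53  P1=66  P2=45  P3=63  P4=24  P5=11  P6=70  P7=51
Turnaround times: P0=53, P1=66, P2=45, P3=63, P4=24, P5=11, P6=70, P7=51
Average turnaround = (53+66+45+63+24+11+70+51) / 8 = 383/8 = 47.88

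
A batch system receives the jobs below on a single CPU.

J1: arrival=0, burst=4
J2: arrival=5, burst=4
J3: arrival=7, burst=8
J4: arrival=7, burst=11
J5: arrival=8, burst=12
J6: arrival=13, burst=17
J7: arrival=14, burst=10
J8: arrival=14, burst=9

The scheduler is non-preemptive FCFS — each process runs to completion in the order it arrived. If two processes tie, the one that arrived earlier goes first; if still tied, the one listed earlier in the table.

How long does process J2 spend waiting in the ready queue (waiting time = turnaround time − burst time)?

0

Schedule: | J1 0-4 | idle 4-5 | J2 5-9 | J3 9-17 | J4 17-28 | J5 28-40 | J6 40-57 | J7 57-67 | J8 67-76 |
Completion: J1=4  J2=9  J3=17  J4=28  J5=40  J6=57  J7=67  J8=76
Turnaround (C−A): J1=4  J2=4  J3=10  J4=21  J5=32  J6=44  J7=53  J8=62
Waiting(J2) = turnaround − burst = 4 − 4 = 0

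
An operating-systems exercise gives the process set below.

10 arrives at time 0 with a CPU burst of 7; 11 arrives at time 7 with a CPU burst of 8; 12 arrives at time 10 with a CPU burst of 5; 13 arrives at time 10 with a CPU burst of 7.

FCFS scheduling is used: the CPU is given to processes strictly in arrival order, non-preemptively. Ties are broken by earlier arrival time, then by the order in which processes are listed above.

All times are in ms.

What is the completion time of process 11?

15

Timeline: | 10 0-7 | 11 7-15 | 12 15-20 | 13 20-27 |
Completion: 10=7  11=15  12=20  13=27
Turnaround (C−A): 10=7  11=8  12=10  13=17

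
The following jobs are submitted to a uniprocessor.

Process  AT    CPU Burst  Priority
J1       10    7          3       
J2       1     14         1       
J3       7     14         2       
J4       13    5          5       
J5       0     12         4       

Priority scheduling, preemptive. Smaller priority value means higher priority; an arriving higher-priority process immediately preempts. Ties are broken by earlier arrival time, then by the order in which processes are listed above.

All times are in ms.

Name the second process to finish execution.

J3

Timeline: | J5 0-1 | J2 1-15 | J3 15-29 | J1 29-36 | J5 36-47 | J4 47-52 |
Completion: J1=36  J2=15  J3=29  J4=52  J5=47
Turnaround (C−A): J1=26  J2=14  J3=22  J4=39  J5=47
Finish order: J2 → J3 → J1 → J5 → J4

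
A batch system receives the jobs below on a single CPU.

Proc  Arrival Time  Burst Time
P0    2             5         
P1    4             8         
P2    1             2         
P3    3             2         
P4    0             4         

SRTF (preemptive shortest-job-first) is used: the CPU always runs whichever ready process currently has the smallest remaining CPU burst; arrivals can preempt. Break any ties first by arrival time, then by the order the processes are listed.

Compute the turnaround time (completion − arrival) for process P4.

8

Timeline: | P4 0-1 | P2 1-3 | P3 3-5 | P4 5-8 | P0 8-13 | P1 13-21 |
Completion: P0=13  P1=21  P2=3  P3=5  P4=8
Turnaround (C−A): P0=11  P1=17  P2=2  P3=2  P4=8
Turnaround(P4) = completion − arrival = 8 − 0 = 8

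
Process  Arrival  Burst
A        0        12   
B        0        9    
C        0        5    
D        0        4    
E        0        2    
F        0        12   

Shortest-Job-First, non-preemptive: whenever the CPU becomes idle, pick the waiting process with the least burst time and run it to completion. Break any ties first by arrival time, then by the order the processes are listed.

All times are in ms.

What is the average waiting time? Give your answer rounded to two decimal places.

11.83

Schedule: | E 0-2 | D 2-6 | C 6-11 | B 11-20 | A 20-32 | F 32-44 |
Completion: A=32  B=20  C=11  D=6  E=2  F=44
Turnaround (C−A): A=32  B=20  C=11  D=6  E=2  F=44
Waiting times: A=20, B=11, C=6, D=2, E=0, F=32
Average waiting = (20+11+6+2+0+32) / 6 = 71/6 = 11.83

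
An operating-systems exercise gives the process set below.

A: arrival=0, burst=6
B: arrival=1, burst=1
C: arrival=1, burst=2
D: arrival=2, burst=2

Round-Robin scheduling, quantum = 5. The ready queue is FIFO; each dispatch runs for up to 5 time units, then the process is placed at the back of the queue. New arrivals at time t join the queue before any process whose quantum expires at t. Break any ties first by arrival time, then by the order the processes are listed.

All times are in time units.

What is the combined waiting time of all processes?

Gantt: | A 0-5 | B 5-6 | C 6-8 | D 8-10 | A 10-11 |
Completion: A=11  B=6  C=8  D=10
Waiting = turnaround − burst: A=5, B=4, C=5, D=6
Total waiting = 5 + 4 + 5 + 6 = 20

20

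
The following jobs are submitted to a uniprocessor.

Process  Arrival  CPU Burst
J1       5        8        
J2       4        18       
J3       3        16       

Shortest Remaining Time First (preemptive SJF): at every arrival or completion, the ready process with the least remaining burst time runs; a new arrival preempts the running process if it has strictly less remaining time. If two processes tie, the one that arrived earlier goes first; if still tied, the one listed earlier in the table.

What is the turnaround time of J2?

41

Timeline: | idle 0-3 | J3 3-5 | J1 5-13 | J3 13-27 | J2 27-45 |
Completion: J1=13  J2=45  J3=27
Turnaround (C−A): J1=8  J2=41  J3=24
Turnaround(J2) = completion − arrival = 45 − 4 = 41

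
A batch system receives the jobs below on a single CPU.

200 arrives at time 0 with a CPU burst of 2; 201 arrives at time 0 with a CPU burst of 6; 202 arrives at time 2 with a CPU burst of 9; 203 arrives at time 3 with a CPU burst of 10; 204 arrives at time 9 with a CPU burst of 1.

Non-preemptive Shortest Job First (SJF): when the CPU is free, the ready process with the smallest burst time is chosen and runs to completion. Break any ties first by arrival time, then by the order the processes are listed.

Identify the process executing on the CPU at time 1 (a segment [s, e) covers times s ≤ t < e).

Gantt: | 200 0-2 | 201 2-8 | 202 8-17 | 204 17-18 | 203 18-28 |
Completion: 200=2  201=8  202=17  203=28  204=18
Turnaround (C−A): 200=2  201=8  202=15  203=25  204=9

200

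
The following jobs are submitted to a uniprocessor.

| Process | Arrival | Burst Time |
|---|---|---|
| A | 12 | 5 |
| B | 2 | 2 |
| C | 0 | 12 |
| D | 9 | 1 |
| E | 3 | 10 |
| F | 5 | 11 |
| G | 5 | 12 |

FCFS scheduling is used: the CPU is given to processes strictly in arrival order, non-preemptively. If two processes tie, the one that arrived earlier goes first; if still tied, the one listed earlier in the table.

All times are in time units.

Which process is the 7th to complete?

Gantt: | C 0-12 | B 12-14 | E 14-24 | F 24-35 | G 35-47 | D 47-48 | A 48-53 |
Completion: A=53  B=14  C=12  D=48  E=24  F=35  G=47
Finish order: C → B → E → F → G → D → A

A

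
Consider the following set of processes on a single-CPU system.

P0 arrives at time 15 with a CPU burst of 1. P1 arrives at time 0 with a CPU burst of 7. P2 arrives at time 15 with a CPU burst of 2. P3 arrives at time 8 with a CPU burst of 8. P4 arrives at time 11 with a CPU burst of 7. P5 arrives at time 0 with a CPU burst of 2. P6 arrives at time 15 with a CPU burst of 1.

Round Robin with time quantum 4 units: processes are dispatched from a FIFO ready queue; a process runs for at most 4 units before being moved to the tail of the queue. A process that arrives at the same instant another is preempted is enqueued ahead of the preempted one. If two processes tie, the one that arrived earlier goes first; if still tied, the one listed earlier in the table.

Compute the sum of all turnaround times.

Gantt: | P1 0-4 | P5 4-6 | P1 6-9 | P3 9-13 | P4 13-17 | P3 17-21 | P0 21-22 | P2 22-24 | P6 24-25 | P4 25-28 |
Completion: P0=22  P1=9  P2=24  P3=21  P4=28  P5=6  P6=25
Turnaround (C−A): P0=7  P1=9  P2=9  P3=13  P4=17  P5=6  P6=10
Turnaround = completion − arrival: P0=7, P1=9, P2=9, P3=13, P4=17, P5=6, P6=10
Total turnaround = 7 + 9 + 9 + 13 + 17 + 6 + 10 = 71

71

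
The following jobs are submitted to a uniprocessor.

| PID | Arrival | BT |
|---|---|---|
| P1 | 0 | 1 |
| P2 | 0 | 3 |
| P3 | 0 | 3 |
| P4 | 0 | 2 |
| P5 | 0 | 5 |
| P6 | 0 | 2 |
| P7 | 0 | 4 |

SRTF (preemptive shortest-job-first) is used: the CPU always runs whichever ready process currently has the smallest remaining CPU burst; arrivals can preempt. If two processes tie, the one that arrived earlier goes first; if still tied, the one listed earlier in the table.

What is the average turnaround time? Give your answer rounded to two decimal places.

9.00

Timeline: | P1 0-1 | P4 1-3 | P6 3-5 | P2 5-8 | P3 8-11 | P7 11-15 | P5 15-20 |
Completion: P1=1  P2=8  P3=11  P4=3  P5=20  P6=5  P7=15
Turnaround (C−A): P1=1  P2=8  P3=11  P4=3  P5=20  P6=5  P7=15
Turnaround times: P1=1, P2=8, P3=11, P4=3, P5=20, P6=5, P7=15
Average turnaround = (1+8+11+3+20+5+15) / 7 = 63/7 = 9.00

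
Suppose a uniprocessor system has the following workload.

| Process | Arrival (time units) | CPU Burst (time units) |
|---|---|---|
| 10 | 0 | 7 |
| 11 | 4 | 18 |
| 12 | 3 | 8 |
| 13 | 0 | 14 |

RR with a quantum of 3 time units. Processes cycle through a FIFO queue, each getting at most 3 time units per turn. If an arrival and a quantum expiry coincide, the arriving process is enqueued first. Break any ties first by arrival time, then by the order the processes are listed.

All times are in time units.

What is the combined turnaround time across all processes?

Schedule: | 10 0-3 | 13 3-6 | 12 6-9 | 10 9-12 | 11 12-15 | 13 15-18 | 12 18-21 | 10 21-22 | 11 22-25 | 13 25-28 | 12 28-30 | 11 30-33 | 13 33-36 | 11 36-39 | 13 39-41 | 11 41-47 |
Completion: 10=22  11=47  12=30  13=41
Turnaround = completion − arrival: 10=22, 11=43, 12=27, 13=41
Total turnaround = 22 + 43 + 27 + 41 = 133

133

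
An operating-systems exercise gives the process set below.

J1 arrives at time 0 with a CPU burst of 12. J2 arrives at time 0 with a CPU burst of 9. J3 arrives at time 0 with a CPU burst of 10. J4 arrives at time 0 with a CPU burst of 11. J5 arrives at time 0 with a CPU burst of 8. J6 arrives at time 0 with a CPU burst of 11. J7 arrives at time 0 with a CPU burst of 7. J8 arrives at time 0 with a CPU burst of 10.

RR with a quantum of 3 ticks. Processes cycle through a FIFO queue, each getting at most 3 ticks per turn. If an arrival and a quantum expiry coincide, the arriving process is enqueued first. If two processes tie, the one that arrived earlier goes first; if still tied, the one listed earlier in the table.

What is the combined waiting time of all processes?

Gantt: | J1 0-3 | J2 3-6 | J3 6-9 | J4 9-12 | J5 12-15 | J6 15-18 | J7 18-21 | J8 21-24 | J1 24-27 | J2 27-30 | J3 30-33 | J4 33-36 | J5 36-39 | J6 39-42 | J7 42-45 | J8 45-48 | J1 48-51 | J2 51-54 | J3 54-57 | J4 57-60 | J5 60-62 | J6 62-65 | J7 65-66 | J8 66-69 | J1 69-72 | J3 72-73 | J4 73-75 | J6 75-77 | J8 77-78 |
Completion: J1=72  J2=54  J3=73  J4=75  J5=62  J6=77  J7=66  J8=78
Waiting = turnaround − burst: J1=60, J2=45, J3=63, J4=64, J5=54, J6=66, J7=59, J8=68
Total waiting = 60 + 45 + 63 + 64 + 54 + 66 + 59 + 68 = 479

479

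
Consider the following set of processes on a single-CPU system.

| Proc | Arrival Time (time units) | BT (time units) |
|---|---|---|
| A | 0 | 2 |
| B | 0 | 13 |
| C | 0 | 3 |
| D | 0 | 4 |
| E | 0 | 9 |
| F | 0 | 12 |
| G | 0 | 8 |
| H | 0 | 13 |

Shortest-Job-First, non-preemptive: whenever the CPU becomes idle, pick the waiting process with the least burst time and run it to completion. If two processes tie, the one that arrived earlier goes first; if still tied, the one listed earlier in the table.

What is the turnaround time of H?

64

Timeline: | A 0-2 | C 2-5 | D 5-9 | G 9-17 | E 17-26 | F 26-38 | B 38-51 | H 51-64 |
Completion: A=2  B=51  C=5  D=9  E=26  F=38  G=17  H=64
Turnaround (C−A): A=2  B=51  C=5  D=9  E=26  F=38  G=17  H=64
Turnaround(H) = completion − arrival = 64 − 0 = 64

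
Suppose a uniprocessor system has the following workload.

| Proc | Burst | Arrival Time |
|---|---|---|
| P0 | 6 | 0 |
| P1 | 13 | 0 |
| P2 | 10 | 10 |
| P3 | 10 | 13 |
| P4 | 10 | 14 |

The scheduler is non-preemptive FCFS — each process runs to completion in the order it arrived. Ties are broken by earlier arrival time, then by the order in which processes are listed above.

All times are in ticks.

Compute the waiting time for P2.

Timeline: | P0 0-6 | P1 6-19 | P2 19-29 | P3 29-39 | P4 39-49 |
Completion: P0=6  P1=19  P2=29  P3=39  P4=49
Turnaround (C−A): P0=6  P1=19  P2=19  P3=26  P4=35
Waiting(P2) = turnaround − burst = 19 − 10 = 9

9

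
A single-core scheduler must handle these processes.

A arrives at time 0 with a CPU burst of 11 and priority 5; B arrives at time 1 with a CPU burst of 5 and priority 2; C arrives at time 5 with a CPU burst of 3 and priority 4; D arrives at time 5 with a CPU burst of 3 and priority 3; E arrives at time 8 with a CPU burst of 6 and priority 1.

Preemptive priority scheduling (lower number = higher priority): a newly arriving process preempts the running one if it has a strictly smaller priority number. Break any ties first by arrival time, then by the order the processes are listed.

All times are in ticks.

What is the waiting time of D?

7

Gantt: | A 0-1 | B 1-6 | D 6-8 | E 8-14 | D 14-15 | C 15-18 | A 18-28 |
Completion: A=28  B=6  C=18  D=15  E=14
Turnaround (C−A): A=28  B=5  C=13  D=10  E=6
Waiting(D) = turnaround − burst = 10 − 3 = 7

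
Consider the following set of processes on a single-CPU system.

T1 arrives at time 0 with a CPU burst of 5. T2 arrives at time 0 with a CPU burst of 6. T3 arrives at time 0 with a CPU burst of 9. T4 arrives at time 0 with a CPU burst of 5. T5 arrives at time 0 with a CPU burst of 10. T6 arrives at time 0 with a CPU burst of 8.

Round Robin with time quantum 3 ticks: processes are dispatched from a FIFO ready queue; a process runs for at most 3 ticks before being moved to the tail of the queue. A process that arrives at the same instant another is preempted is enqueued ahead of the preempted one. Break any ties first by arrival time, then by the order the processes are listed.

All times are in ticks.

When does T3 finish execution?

Schedule: | T1 0-3 | T2 3-6 | T3 6-9 | T4 9-12 | T5 12-15 | T6 15-18 | T1 18-20 | T2 20-23 | T3 23-26 | T4 26-28 | T5 28-31 | T6 31-34 | T3 34-37 | T5 37-40 | T6 40-42 | T5 42-43 |
Completion: T1=20  T2=23  T3=37  T4=28  T5=43  T6=42
Turnaround (C−A): T1=20  T2=23  T3=37  T4=28  T5=43  T6=42

37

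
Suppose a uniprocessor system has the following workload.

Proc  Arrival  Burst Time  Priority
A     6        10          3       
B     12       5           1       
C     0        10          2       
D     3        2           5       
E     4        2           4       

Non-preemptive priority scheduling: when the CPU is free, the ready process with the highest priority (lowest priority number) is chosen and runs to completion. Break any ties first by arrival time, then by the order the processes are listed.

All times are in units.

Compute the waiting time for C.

0

Timeline: | C 0-10 | A 10-20 | B 20-25 | E 25-27 | D 27-29 |
Completion: A=20  B=25  C=10  D=29  E=27
Waiting(C) = turnaround − burst = 10 − 10 = 0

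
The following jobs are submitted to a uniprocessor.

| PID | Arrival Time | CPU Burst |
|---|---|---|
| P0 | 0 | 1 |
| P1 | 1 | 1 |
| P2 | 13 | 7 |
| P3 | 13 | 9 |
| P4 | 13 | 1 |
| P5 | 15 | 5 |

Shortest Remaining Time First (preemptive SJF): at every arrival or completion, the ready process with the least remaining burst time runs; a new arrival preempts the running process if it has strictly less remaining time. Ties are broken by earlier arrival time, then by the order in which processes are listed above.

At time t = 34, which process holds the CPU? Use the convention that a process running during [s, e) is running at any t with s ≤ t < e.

Gantt: | P0 0-1 | P1 1-2 | idle 2-13 | P4 13-14 | P2 14-15 | P5 15-20 | P2 20-26 | P3 26-35 |
Completion: P0=1  P1=2  P2=26  P3=35  P4=14  P5=20
Turnaround (C−A): P0=1  P1=1  P2=13  P3=22  P4=1  P5=5

P3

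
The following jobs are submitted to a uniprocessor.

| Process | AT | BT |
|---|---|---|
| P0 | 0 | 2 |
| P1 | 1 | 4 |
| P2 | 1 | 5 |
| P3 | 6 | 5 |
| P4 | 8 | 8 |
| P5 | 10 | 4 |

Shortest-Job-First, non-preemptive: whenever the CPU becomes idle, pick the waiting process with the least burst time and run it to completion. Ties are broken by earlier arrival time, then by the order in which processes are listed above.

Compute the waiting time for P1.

1

Gantt: | P0 0-2 | P1 2-6 | P2 6-11 | P5 11-15 | P3 15-20 | P4 20-28 |
Completion: P0=2  P1=6  P2=11  P3=20  P4=28  P5=15
Waiting(P1) = turnaround − burst = 5 − 4 = 1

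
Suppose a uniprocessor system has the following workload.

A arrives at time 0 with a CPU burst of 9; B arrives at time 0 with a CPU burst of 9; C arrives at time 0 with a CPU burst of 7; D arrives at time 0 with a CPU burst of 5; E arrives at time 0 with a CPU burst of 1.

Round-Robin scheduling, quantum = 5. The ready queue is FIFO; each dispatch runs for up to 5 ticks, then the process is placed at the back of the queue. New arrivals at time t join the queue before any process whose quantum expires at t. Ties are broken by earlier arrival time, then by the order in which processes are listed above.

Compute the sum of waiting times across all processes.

95

Schedule: | A 0-5 | B 5-10 | C 10-15 | D 15-20 | E 20-21 | A 21-25 | B 25-29 | C 29-31 |
Completion: A=25  B=29  C=31  D=20  E=21
Turnaround (C−A): A=25  B=29  C=31  D=20  E=21
Waiting = turnaround − burst: A=16, B=20, C=24, D=15, E=20
Total waiting = 16 + 20 + 24 + 15 + 20 = 95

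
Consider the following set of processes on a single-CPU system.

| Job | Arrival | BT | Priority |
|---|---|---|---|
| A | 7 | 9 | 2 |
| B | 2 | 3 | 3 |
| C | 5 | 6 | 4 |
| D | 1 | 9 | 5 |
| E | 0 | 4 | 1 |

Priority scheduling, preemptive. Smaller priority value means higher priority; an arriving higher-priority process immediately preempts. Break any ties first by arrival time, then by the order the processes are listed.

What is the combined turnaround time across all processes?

Gantt: | E 0-4 | B 4-7 | A 7-16 | C 16-22 | D 22-31 |
Completion: A=16  B=7  C=22  D=31  E=4
Turnaround (C−A): A=9  B=5  C=17  D=30  E=4
Turnaround = completion − arrival: A=9, B=5, C=17, D=30, E=4
Total turnaround = 9 + 5 + 17 + 30 + 4 = 65

65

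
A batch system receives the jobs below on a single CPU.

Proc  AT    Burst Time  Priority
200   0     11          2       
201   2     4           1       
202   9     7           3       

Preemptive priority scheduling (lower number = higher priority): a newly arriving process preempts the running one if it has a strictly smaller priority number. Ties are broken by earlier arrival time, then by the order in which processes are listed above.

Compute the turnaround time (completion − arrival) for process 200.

15

Timeline: | 200 0-2 | 201 2-6 | 200 6-15 | 202 15-22 |
Completion: 200=15  201=6  202=22
Turnaround (C−A): 200=15  201=4  202=13
Turnaround(200) = completion − arrival = 15 − 0 = 15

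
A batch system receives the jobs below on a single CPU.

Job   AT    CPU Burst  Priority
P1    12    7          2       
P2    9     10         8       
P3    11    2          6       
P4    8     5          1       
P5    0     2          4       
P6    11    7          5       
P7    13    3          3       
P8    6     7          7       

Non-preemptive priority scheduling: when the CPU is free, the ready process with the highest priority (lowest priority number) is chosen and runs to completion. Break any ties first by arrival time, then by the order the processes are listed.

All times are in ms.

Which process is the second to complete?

P8

Timeline: | P5 0-2 | idle 2-6 | P8 6-13 | P4 13-18 | P1 18-25 | P7 25-28 | P6 28-35 | P3 35-37 | P2 37-47 |
Completion: P1=25  P2=47  P3=37  P4=18  P5=2  P6=35  P7=28  P8=13
Finish order: P5 → P8 → P4 → P1 → P7 → P6 → P3 → P2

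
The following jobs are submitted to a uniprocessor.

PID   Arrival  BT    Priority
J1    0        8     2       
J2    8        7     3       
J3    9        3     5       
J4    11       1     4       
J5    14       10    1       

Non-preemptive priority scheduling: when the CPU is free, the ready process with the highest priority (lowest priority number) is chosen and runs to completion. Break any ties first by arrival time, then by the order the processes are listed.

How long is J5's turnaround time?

11

Schedule: | J1 0-8 | J2 8-15 | J5 15-25 | J4 25-26 | J3 26-29 |
Completion: J1=8  J2=15  J3=29  J4=26  J5=25
Turnaround (C−A): J1=8  J2=7  J3=20  J4=15  J5=11
Turnaround(J5) = completion − arrival = 25 − 14 = 11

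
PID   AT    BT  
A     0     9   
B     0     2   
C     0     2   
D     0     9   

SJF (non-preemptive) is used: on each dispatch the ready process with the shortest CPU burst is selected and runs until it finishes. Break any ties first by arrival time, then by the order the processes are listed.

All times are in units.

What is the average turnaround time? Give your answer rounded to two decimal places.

Timeline: | B 0-2 | C 2-4 | A 4-13 | D 13-22 |
Completion: A=13  B=2  C=4  D=22
Turnaround times: A=13, B=2, C=4, D=22
Average turnaround = (13+2+4+22) / 4 = 41/4 = 10.25

10.25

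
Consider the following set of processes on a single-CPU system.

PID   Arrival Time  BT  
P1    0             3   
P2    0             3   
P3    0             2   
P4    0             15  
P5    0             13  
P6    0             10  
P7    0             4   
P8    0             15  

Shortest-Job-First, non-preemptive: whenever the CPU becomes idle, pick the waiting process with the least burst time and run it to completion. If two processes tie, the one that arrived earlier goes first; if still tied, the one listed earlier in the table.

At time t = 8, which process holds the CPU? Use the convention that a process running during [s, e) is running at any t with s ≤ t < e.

P7

Gantt: | P3 0-2 | P1 2-5 | P2 5-8 | P7 8-12 | P6 12-22 | P5 22-35 | P4 35-50 | P8 50-65 |
Completion: P1=5  P2=8  P3=2  P4=50  P5=35  P6=22  P7=12  P8=65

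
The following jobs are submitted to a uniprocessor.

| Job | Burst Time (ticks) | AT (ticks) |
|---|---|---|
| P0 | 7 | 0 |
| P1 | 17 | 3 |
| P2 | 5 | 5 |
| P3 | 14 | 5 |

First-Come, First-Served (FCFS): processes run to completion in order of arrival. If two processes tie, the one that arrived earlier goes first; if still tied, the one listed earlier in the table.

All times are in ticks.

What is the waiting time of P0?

0

Gantt: | P0 0-7 | P1 7-24 | P2 24-29 | P3 29-43 |
Completion: P0=7  P1=24  P2=29  P3=43
Turnaround (C−A): P0=7  P1=21  P2=24  P3=38
Waiting(P0) = turnaround − burst = 7 − 7 = 0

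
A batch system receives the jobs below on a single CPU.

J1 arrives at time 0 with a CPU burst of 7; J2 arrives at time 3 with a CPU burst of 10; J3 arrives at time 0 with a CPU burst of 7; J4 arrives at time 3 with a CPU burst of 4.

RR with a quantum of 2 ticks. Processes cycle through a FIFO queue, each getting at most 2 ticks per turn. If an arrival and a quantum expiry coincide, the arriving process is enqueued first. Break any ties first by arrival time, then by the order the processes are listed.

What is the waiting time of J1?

14

Schedule: | J1 0-2 | J3 2-4 | J1 4-6 | J2 6-8 | J4 8-10 | J3 10-12 | J1 12-14 | J2 14-16 | J4 16-18 | J3 18-20 | J1 20-21 | J2 21-23 | J3 23-24 | J2 24-28 |
Completion: J1=21  J2=28  J3=24  J4=18
Turnaround (C−A): J1=21  J2=25  J3=24  J4=15
Waiting(J1) = turnaround − burst = 21 − 7 = 14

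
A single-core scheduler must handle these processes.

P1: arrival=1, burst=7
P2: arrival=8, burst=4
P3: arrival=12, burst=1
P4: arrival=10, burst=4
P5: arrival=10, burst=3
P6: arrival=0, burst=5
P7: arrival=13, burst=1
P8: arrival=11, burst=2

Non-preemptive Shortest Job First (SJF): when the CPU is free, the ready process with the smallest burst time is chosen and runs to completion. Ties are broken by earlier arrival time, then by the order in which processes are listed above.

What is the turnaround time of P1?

11

Schedule: | P6 0-5 | P1 5-12 | P3 12-13 | P7 13-14 | P8 14-16 | P5 16-19 | P2 19-23 | P4 23-27 |
Completion: P1=12  P2=23  P3=13  P4=27  P5=19  P6=5  P7=14  P8=16
Turnaround(P1) = completion − arrival = 12 − 1 = 11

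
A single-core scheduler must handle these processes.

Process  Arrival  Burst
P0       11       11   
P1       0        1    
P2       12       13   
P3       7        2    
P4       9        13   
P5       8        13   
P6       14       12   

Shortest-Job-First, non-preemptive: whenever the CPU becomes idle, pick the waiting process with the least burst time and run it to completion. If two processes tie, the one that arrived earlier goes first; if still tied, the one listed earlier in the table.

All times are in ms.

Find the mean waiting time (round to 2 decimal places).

16.14

Timeline: | P1 0-1 | idle 1-7 | P3 7-9 | P5 9-22 | P0 22-33 | P6 33-45 | P4 45-58 | P2 58-71 |
Completion: P0=33  P1=1  P2=71  P3=9  P4=58  P5=22  P6=45
Turnaround (C−A): P0=22  P1=1  P2=59  P3=2  P4=49  P5=14  P6=31
Waiting times: P0=11, P1=0, P2=46, P3=0, P4=36, P5=1, P6=19
Average waiting = (11+0+46+0+36+1+19) / 7 = 113/7 = 16.14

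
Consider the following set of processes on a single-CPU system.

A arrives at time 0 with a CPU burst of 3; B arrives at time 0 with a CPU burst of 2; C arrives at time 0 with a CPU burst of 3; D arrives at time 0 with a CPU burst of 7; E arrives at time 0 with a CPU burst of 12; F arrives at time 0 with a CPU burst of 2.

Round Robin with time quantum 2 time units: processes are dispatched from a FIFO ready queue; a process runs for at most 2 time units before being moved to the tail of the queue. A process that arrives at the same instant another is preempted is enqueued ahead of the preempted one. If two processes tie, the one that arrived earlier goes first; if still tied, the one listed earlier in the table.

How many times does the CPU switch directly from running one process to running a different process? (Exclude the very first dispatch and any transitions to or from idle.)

Timeline: | A 0-2 | B 2-4 | C 4-6 | D 6-8 | E 8-10 | F 10-12 | A 12-13 | C 13-14 | D 14-16 | E 16-18 | D 18-20 | E 20-22 | D 22-23 | E 23-29 |
Completion: A=13  B=4  C=14  D=23  E=29  F=12
Turnaround (C−A): A=13  B=4  C=14  D=23  E=29  F=12

13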